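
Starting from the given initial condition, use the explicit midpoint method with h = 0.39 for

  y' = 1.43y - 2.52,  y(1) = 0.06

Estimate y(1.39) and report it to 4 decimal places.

Midpoint: k1 = f(s_n, y_n); k2 = f(s_n + h/2, y_n + (h/2)·k1); y_{n+1} = y_n + h·k2.
s=1.000000, y=0.060000:
  k1 = f(1.000000, 0.060000) = -2.434200
  k2 = f(1.195000, -0.414669) = -3.112977
  y ← 0.060000 + 0.39·(-3.112977) = -1.154061
y(1.39) ≈ -1.1541

-1.1541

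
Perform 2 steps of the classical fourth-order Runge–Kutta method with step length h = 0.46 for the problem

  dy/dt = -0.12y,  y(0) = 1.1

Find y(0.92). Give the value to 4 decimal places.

0.9850

RK4: k1 = f(t_n, y_n); k2 = f(t_n + h/2, y_n + (h/2)·k1); k3 = f(t_n + h/2, y_n + (h/2)·k2); k4 = f(t_n + h, y_n + h·k3); y_{n+1} = y_n + (h/6)·(k1 + 2k2 + 2k3 + k4).
t=0.000000, y=1.100000:
  k1 = f(0.000000, 1.100000) = -0.132000
  k2 = f(0.230000, 1.069640) = -0.128357
  k3 = f(0.230000, 1.070478) = -0.128457
  k4 = f(0.460000, 1.040910) = -0.124909
  y ← 1.100000 + (0.46/6)·(k1 + 2k2 + 2k3 + k4) = 1.040925
t=0.460000, y=1.040925:
  k1 = f(0.460000, 1.040925) = -0.124911
  k2 = f(0.690000, 1.012196) = -0.121464
  k3 = f(0.690000, 1.012989) = -0.121559
  k4 = f(0.920000, 0.985008) = -0.118201
  y ← 1.040925 + (0.46/6)·(k1 + 2k2 + 2k3 + k4) = 0.985023
y(0.92) ≈ 0.9850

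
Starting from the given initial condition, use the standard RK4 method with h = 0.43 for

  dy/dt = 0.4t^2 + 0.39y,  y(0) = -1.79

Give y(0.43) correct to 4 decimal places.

-2.1058

RK4: k1 = f(t_n, y_n); k2 = f(t_n + h/2, y_n + (h/2)·k1); k3 = f(t_n + h/2, y_n + (h/2)·k2); k4 = f(t_n + h, y_n + h·k3); y_{n+1} = y_n + (h/6)·(k1 + 2k2 + 2k3 + k4).
t=0.000000, y=-1.790000:
  k1 = f(0.000000, -1.790000) = -0.698100
  k2 = f(0.215000, -1.940092) = -0.738146
  k3 = f(0.215000, -1.948701) = -0.741504
  k4 = f(0.430000, -2.108847) = -0.748490
  y ← -1.790000 + (0.43/6)·(k1 + 2k2 + 2k3 + k4) = -2.105755
y(0.43) ≈ -2.1058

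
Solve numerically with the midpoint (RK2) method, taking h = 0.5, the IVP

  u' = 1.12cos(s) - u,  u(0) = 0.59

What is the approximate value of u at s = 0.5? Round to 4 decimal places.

Midpoint: k1 = f(s_n, u_n); k2 = f(s_n + h/2, u_n + (h/2)·k1); u_{n+1} = u_n + h·k2.
s=0.000000, u=0.590000:
  k1 = f(0.000000, 0.590000) = 0.530000
  k2 = f(0.250000, 0.722500) = 0.362682
  u ← 0.590000 + 0.5·0.362682 = 0.771341
u(0.5) ≈ 0.7713

0.7713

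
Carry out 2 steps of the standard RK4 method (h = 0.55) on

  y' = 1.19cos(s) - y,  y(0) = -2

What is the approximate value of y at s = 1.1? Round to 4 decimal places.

-0.0654

RK4: k1 = f(s_n, y_n); k2 = f(s_n + h/2, y_n + (h/2)·k1); k3 = f(s_n + h/2, y_n + (h/2)·k2); k4 = f(s_n + h, y_n + h·k3); y_{n+1} = y_n + (h/6)·(k1 + 2k2 + 2k3 + k4).
s=0.000000, y=-2.000000:
  k1 = f(0.000000, -2.000000) = 3.190000
  k2 = f(0.275000, -1.122750) = 2.268036
  k3 = f(0.275000, -1.376290) = 2.521576
  k4 = f(0.550000, -0.613133) = 1.627637
  y ← -2.000000 + (0.55/6)·(k1 + 2k2 + 2k3 + k4) = -0.680288
s=0.550000, y=-0.680288:
  k1 = f(0.550000, -0.680288) = 1.694792
  k2 = f(0.825000, -0.214220) = 1.021703
  k3 = f(0.825000, -0.399319) = 1.206802
  k4 = f(1.100000, -0.016546) = 0.556326
  y ← -0.680288 + (0.55/6)·(k1 + 2k2 + 2k3 + k4) = -0.065376
y(1.1) ≈ -0.0654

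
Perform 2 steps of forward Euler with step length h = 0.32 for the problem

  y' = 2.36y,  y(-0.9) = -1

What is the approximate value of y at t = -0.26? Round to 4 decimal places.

Euler: y_{n+1} = y_n + h·f(t_n, y_n).
t=-0.900000, y=-1.000000: f=-2.360000 → y ← -1.000000 + 0.32·(-2.360000) = -1.755200
t=-0.580000, y=-1.755200: f=-4.142272 → y ← -1.755200 + 0.32·(-4.142272) = -3.080727
y(-0.26) ≈ -3.0807

-3.0807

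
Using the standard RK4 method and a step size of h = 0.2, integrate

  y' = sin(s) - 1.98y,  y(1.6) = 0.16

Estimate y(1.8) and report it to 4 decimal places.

RK4: k1 = f(s_n, y_n); k2 = f(s_n + h/2, y_n + (h/2)·k1); k3 = f(s_n + h/2, y_n + (h/2)·k2); k4 = f(s_n + h, y_n + h·k3); y_{n+1} = y_n + (h/6)·(k1 + 2k2 + 2k3 + k4).
s=1.600000, y=0.160000:
  k1 = f(1.600000, 0.160000) = 0.682774
  k2 = f(1.700000, 0.228277) = 0.539676
  k3 = f(1.700000, 0.213968) = 0.568009
  k4 = f(1.800000, 0.273602) = 0.432116
  y ← 0.160000 + (0.2/6)·(k1 + 2k2 + 2k3 + k4) = 0.271009
y(1.8) ≈ 0.2710

0.2710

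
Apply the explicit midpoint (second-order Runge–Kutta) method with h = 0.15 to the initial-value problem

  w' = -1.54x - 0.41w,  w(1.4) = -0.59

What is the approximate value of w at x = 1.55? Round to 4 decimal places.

Midpoint: k1 = f(x_n, w_n); k2 = f(x_n + h/2, w_n + (h/2)·k1); w_{n+1} = w_n + h·k2.
x=1.400000, w=-0.590000:
  k1 = f(1.400000, -0.590000) = -1.914100
  k2 = f(1.475000, -0.733557) = -1.970741
  w ← -0.590000 + 0.15·(-1.970741) = -0.885611
w(1.55) ≈ -0.8856

-0.8856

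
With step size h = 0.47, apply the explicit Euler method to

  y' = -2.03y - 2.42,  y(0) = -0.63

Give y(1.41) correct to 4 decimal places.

Euler: y_{n+1} = y_n + h·f(t_n, y_n).
t=0.000000, y=-0.630000: f=-1.141100 → y ← -0.630000 + 0.47·(-1.141100) = -1.166317
t=0.470000, y=-1.166317: f=-0.052376 → y ← -1.166317 + 0.47·(-0.052376) = -1.190934
t=0.940000, y=-1.190934: f=-0.002404 → y ← -1.190934 + 0.47·(-0.002404) = -1.192064
y(1.41) ≈ -1.1921

-1.1921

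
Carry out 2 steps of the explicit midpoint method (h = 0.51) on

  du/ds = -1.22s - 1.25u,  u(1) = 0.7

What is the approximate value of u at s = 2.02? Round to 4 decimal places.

Midpoint: k1 = f(s_n, u_n); k2 = f(s_n + h/2, u_n + (h/2)·k1); u_{n+1} = u_n + h·k2.
s=1.000000, u=0.700000:
  k1 = f(1.000000, 0.700000) = -2.095000
  k2 = f(1.255000, 0.165775) = -1.738319
  u ← 0.700000 + 0.51·(-1.738319) = -0.186543
s=1.510000, u=-0.186543:
  k1 = f(1.510000, -0.186543) = -1.609022
  k2 = f(1.765000, -0.596843) = -1.407246
  u ← -0.186543 + 0.51·(-1.407246) = -0.904238
u(2.02) ≈ -0.9042

-0.9042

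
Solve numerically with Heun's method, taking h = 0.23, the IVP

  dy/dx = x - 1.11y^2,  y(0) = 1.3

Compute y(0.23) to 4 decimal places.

Heun: k1 = f(x_n, y_n); k2 = f(x_n + h, y_n + h·k1); y_{n+1} = y_n + (h/2)·(k1 + k2).
x=0.000000, y=1.300000:
  k1 = f(0.000000, 1.300000) = -1.875900
  k2 = f(0.230000, 0.868543) = -0.607347
  y ← 1.300000 + (0.23/2)·(-1.875900 + (-0.607347)) = 1.014427
y(0.23) ≈ 1.0144

1.0144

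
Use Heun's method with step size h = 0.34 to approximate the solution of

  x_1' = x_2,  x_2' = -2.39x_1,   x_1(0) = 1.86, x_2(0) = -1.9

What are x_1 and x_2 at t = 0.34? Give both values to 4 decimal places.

Heun on (x_1,x_2): k1 = f(t_n, state_n); k2 = f(t_n + h, state_n + h·k1); state_{n+1} = state_n + (h/2)·(k1 + k2).
0.000000: (1.860000, -1.900000)
  k1 = (-1.900000, -4.445400)
  predictor → (1.214000, -3.411436)
  k2 = (-3.411436, -2.901460)
  → (0.957056, -3.148966)
(x_1(0.34), x_2(0.34)) ≈ (0.9571, -3.1490)

0.9571, -3.1490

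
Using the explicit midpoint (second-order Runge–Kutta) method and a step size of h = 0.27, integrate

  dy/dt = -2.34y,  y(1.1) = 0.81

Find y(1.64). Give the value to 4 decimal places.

0.2611

Midpoint: k1 = f(t_n, y_n); k2 = f(t_n + h/2, y_n + (h/2)·k1); y_{n+1} = y_n + h·k2.
t=1.100000, y=0.810000:
  k1 = f(1.100000, 0.810000) = -1.895400
  k2 = f(1.235000, 0.554121) = -1.296643
  y ← 0.810000 + 0.27·(-1.296643) = 0.459906
t=1.370000, y=0.459906:
  k1 = f(1.370000, 0.459906) = -1.076181
  k2 = f(1.505000, 0.314622) = -0.736215
  y ← 0.459906 + 0.27·(-0.736215) = 0.261128
y(1.64) ≈ 0.2611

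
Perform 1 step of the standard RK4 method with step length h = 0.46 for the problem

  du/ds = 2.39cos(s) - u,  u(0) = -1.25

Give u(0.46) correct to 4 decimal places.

0.0571

RK4: k1 = f(s_n, u_n); k2 = f(s_n + h/2, u_n + (h/2)·k1); k3 = f(s_n + h/2, u_n + (h/2)·k2); k4 = f(s_n + h, u_n + h·k3); u_{n+1} = u_n + (h/6)·(k1 + 2k2 + 2k3 + k4).
s=0.000000, u=-1.250000:
  k1 = f(0.000000, -1.250000) = 3.640000
  k2 = f(0.230000, -0.412800) = 2.739863
  k3 = f(0.230000, -0.619832) = 2.946894
  k4 = f(0.460000, 0.105571) = 2.035994
  u ← -1.250000 + (0.46/6)·(k1 + 2k2 + 2k3 + k4) = 0.057129
u(0.46) ≈ 0.0571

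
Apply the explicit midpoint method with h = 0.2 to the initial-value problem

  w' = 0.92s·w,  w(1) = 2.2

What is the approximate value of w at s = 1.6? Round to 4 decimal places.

Midpoint: k1 = f(s_n, w_n); k2 = f(s_n + h/2, w_n + (h/2)·k1); w_{n+1} = w_n + h·k2.
s=1.000000, w=2.200000:
  k1 = f(1.000000, 2.200000) = 2.024000
  k2 = f(1.100000, 2.402400) = 2.431229
  w ← 2.200000 + 0.2·2.431229 = 2.686246
s=1.200000, w=2.686246:
  k1 = f(1.200000, 2.686246) = 2.965615
  k2 = f(1.300000, 2.982807) = 3.567438
  w ← 2.686246 + 0.2·3.567438 = 3.399733
s=1.400000, w=3.399733:
  k1 = f(1.400000, 3.399733) = 4.378856
  k2 = f(1.500000, 3.837619) = 5.295914
  w ← 3.399733 + 0.2·5.295914 = 4.458916
w(1.6) ≈ 4.4589

4.4589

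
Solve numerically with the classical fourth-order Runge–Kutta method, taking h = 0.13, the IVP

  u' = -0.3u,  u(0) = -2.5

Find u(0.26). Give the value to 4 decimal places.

-2.3124

RK4: k1 = f(x_n, u_n); k2 = f(x_n + h/2, u_n + (h/2)·k1); k3 = f(x_n + h/2, u_n + (h/2)·k2); k4 = f(x_n + h, u_n + h·k3); u_{n+1} = u_n + (h/6)·(k1 + 2k2 + 2k3 + k4).
x=0.000000, u=-2.500000:
  k1 = f(0.000000, -2.500000) = 0.750000
  k2 = f(0.065000, -2.451250) = 0.735375
  k3 = f(0.065000, -2.452201) = 0.735660
  k4 = f(0.130000, -2.404364) = 0.721309
  u ← -2.500000 + (0.13/6)·(k1 + 2k2 + 2k3 + k4) = -2.404377
x=0.130000, u=-2.404377:
  k1 = f(0.130000, -2.404377) = 0.721313
  k2 = f(0.195000, -2.357491) = 0.707247
  k3 = f(0.195000, -2.358406) = 0.707522
  k4 = f(0.260000, -2.312399) = 0.693720
  u ← -2.404377 + (0.13/6)·(k1 + 2k2 + 2k3 + k4) = -2.312411
u(0.26) ≈ -2.3124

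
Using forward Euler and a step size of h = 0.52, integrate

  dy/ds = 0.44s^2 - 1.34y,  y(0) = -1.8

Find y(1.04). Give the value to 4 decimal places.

Euler: y_{n+1} = y_n + h·f(s_n, y_n).
s=0.000000, y=-1.800000: f=2.412000 → y ← -1.800000 + 0.52·2.412000 = -0.545760
s=0.520000, y=-0.545760: f=0.850294 → y ← -0.545760 + 0.52·0.850294 = -0.103607
y(1.04) ≈ -0.1036

-0.1036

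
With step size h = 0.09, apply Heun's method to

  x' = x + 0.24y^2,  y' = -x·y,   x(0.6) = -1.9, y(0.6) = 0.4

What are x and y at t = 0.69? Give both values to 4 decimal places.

Heun on (x,y): k1 = f(t_n, state_n); k2 = f(t_n + h, state_n + h·k1); state_{n+1} = state_n + (h/2)·(k1 + k2).
0.600000: (-1.900000, 0.400000)
  k1 = (-1.861600, 0.760000)
  predictor → (-2.067544, 0.468400)
  k2 = (-2.014888, 0.968438)
  → (-2.074442, 0.477780)
(x(0.69), y(0.69)) ≈ (-2.0744, 0.4778)

-2.0744, 0.4778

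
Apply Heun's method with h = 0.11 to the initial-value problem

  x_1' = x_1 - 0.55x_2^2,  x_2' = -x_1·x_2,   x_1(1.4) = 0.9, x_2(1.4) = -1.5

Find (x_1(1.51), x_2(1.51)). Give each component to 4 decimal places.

0.8736, -1.3616

Heun on (x_1,x_2): k1 = f(s_n, state_n); k2 = f(s_n + h, state_n + h·k1); state_{n+1} = state_n + (h/2)·(k1 + k2).
1.400000: (0.900000, -1.500000)
  k1 = (-0.337500, 1.350000)
  predictor → (0.862875, -1.351500)
  k2 = (-0.141729, 1.166176)
  → (0.873642, -1.361610)
(x_1(1.51), x_2(1.51)) ≈ (0.8736, -1.3616)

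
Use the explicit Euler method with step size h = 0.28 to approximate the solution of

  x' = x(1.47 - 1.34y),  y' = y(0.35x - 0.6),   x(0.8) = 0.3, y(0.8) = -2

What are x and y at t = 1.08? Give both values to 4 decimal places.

0.6486, -1.7228

Euler on (x,y): x_{n+1} = x_n + h·x', y_{n+1} = y_n + h·y'.
0.800000: (0.300000, -2.000000); f=(1.245000, 0.990000) → (0.648600, -1.722800)
(x(1.08), y(1.08)) ≈ (0.6486, -1.7228)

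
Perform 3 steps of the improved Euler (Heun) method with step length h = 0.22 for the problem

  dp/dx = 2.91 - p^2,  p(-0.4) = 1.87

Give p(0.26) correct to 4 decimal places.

Heun: k1 = f(x_n, p_n); k2 = f(x_n + h, p_n + h·k1); p_{n+1} = p_n + (h/2)·(k1 + k2).
x=-0.400000, p=1.870000:
  k1 = f(-0.400000, 1.870000) = -0.586900
  k2 = f(-0.180000, 1.740882) = -0.120670
  p ← 1.870000 + (0.22/2)·(-0.586900 + (-0.120670)) = 1.792167
x=-0.180000, p=1.792167:
  k1 = f(-0.180000, 1.792167) = -0.301864
  k2 = f(0.040000, 1.725757) = -0.068238
  p ← 1.792167 + (0.22/2)·(-0.301864 + (-0.068238)) = 1.751456
x=0.040000, p=1.751456:
  k1 = f(0.040000, 1.751456) = -0.157598
  k2 = f(0.260000, 1.716784) = -0.037349
  p ← 1.751456 + (0.22/2)·(-0.157598 + (-0.037349)) = 1.730012
p(0.26) ≈ 1.7300

1.7300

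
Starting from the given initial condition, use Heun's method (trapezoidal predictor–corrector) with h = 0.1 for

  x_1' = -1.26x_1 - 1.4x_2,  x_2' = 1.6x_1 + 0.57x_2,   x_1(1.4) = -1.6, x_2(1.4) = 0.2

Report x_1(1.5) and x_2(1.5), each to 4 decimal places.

Heun on (x_1,x_2): k1 = f(t_n, state_n); k2 = f(t_n + h, state_n + h·k1); state_{n+1} = state_n + (h/2)·(k1 + k2).
1.400000: (-1.600000, 0.200000)
  k1 = (1.736000, -2.446000)
  predictor → (-1.426400, -0.044600)
  k2 = (1.859704, -2.307662)
  → (-1.420215, -0.037683)
(x_1(1.5), x_2(1.5)) ≈ (-1.4202, -0.0377)

-1.4202, -0.0377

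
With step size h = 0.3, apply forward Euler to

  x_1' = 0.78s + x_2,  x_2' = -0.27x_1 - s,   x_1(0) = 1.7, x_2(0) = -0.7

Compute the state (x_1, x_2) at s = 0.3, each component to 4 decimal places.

1.4900, -0.8377

Euler on (x_1,x_2): x_1_{n+1} = x_1_n + h·x_1', x_2_{n+1} = x_2_n + h·x_2'.
0.000000: (1.700000, -0.700000); f=(-0.700000, -0.459000) → (1.490000, -0.837700)
(x_1(0.3), x_2(0.3)) ≈ (1.4900, -0.8377)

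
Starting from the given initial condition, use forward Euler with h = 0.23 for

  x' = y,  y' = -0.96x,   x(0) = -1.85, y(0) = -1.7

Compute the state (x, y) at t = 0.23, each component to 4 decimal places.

Euler on (x,y): x_{n+1} = x_n + h·x', y_{n+1} = y_n + h·y'.
0.000000: (-1.850000, -1.700000); f=(-1.700000, 1.776000) → (-2.241000, -1.291520)
(x(0.23), y(0.23)) ≈ (-2.2410, -1.2915)

-2.2410, -1.2915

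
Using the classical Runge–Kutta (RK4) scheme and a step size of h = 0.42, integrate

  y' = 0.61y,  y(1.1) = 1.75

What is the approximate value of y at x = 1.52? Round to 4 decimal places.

RK4: k1 = f(x_n, y_n); k2 = f(x_n + h/2, y_n + (h/2)·k1); k3 = f(x_n + h/2, y_n + (h/2)·k2); k4 = f(x_n + h, y_n + h·k3); y_{n+1} = y_n + (h/6)·(k1 + 2k2 + 2k3 + k4).
x=1.100000, y=1.750000:
  k1 = f(1.100000, 1.750000) = 1.067500
  k2 = f(1.310000, 1.974175) = 1.204247
  k3 = f(1.310000, 2.002892) = 1.221764
  k4 = f(1.520000, 2.263141) = 1.380516
  y ← 1.750000 + (0.42/6)·(k1 + 2k2 + 2k3 + k4) = 2.261003
y(1.52) ≈ 2.2610

2.2610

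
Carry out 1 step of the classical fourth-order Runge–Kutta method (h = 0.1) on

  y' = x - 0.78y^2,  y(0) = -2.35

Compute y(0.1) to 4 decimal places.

-2.8716

RK4: k1 = f(x_n, y_n); k2 = f(x_n + h/2, y_n + (h/2)·k1); k3 = f(x_n + h/2, y_n + (h/2)·k2); k4 = f(x_n + h, y_n + h·k3); y_{n+1} = y_n + (h/6)·(k1 + 2k2 + 2k3 + k4).
x=0.000000, y=-2.350000:
  k1 = f(0.000000, -2.350000) = -4.307550
  k2 = f(0.050000, -2.565378) = -5.083306
  k3 = f(0.050000, -2.604165) = -5.239708
  k4 = f(0.100000, -2.873971) = -6.342572
  y ← -2.350000 + (0.1/6)·(k1 + 2k2 + 2k3 + k4) = -2.871603
y(0.1) ≈ -2.8716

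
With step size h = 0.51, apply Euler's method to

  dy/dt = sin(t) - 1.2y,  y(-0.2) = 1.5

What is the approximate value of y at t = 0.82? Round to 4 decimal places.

0.3421

Euler: y_{n+1} = y_n + h·f(t_n, y_n).
t=-0.200000, y=1.500000: f=-1.998669 → y ← 1.500000 + 0.51·(-1.998669) = 0.480679
t=0.310000, y=0.480679: f=-0.271756 → y ← 0.480679 + 0.51·(-0.271756) = 0.342083
y(0.82) ≈ 0.3421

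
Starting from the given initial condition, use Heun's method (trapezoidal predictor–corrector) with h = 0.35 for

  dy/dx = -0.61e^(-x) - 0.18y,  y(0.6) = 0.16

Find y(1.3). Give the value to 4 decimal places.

-0.0170

Heun: k1 = f(x_n, y_n); k2 = f(x_n + h, y_n + h·k1); y_{n+1} = y_n + (h/2)·(k1 + k2).
x=0.600000, y=0.160000:
  k1 = f(0.600000, 0.160000) = -0.363575
  k2 = f(0.950000, 0.032749) = -0.241807
  y ← 0.160000 + (0.35/2)·(-0.363575 + (-0.241807)) = 0.054058
x=0.950000, y=0.054058:
  k1 = f(0.950000, 0.054058) = -0.245642
  k2 = f(1.300000, -0.031917) = -0.160499
  y ← 0.054058 + (0.35/2)·(-0.245642 + (-0.160499)) = -0.017017
y(1.3) ≈ -0.0170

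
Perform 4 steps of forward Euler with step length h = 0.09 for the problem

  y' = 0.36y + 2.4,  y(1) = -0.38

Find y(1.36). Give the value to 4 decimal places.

0.4752

Euler: y_{n+1} = y_n + h·f(t_n, y_n).
t=1.000000, y=-0.380000: f=2.263200 → y ← -0.380000 + 0.09·2.263200 = -0.176312
t=1.090000, y=-0.176312: f=2.336528 → y ← -0.176312 + 0.09·2.336528 = 0.033975
t=1.180000, y=0.033975: f=2.412231 → y ← 0.033975 + 0.09·2.412231 = 0.251076
t=1.270000, y=0.251076: f=2.490387 → y ← 0.251076 + 0.09·2.490387 = 0.475211
y(1.36) ≈ 0.4752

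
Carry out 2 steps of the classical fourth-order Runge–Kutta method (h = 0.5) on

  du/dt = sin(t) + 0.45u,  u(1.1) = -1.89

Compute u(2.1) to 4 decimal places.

-1.7527

RK4: k1 = f(t_n, u_n); k2 = f(t_n + h/2, u_n + (h/2)·k1); k3 = f(t_n + h/2, u_n + (h/2)·k2); k4 = f(t_n + h, u_n + h·k3); u_{n+1} = u_n + (h/6)·(k1 + 2k2 + 2k3 + k4).
t=1.100000, u=-1.890000:
  k1 = f(1.100000, -1.890000) = 0.040707
  k2 = f(1.350000, -1.879823) = 0.129803
  k3 = f(1.350000, -1.857549) = 0.139826
  k4 = f(1.600000, -1.820087) = 0.180534
  u ← -1.890000 + (0.5/6)·(k1 + 2k2 + 2k3 + k4) = -1.826625
t=1.600000, u=-1.826625:
  k1 = f(1.600000, -1.826625) = 0.177592
  k2 = f(1.850000, -1.782227) = 0.159273
  k3 = f(1.850000, -1.786807) = 0.157212
  k4 = f(2.100000, -1.748019) = 0.076601
  u ← -1.826625 + (0.5/6)·(k1 + 2k2 + 2k3 + k4) = -1.752695
u(2.1) ≈ -1.7527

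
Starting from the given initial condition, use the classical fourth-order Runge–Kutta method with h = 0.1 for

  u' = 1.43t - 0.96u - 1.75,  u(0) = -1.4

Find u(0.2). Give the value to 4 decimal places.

-1.4470

RK4: k1 = f(t_n, u_n); k2 = f(t_n + h/2, u_n + (h/2)·k1); k3 = f(t_n + h/2, u_n + (h/2)·k2); k4 = f(t_n + h, u_n + h·k3); u_{n+1} = u_n + (h/6)·(k1 + 2k2 + 2k3 + k4).
t=0.000000, u=-1.400000:
  k1 = f(0.000000, -1.400000) = -0.406000
  k2 = f(0.050000, -1.420300) = -0.315012
  k3 = f(0.050000, -1.415751) = -0.319379
  k4 = f(0.100000, -1.431938) = -0.232340
  u ← -1.400000 + (0.1/6)·(k1 + 2k2 + 2k3 + k4) = -1.431785
t=0.100000, u=-1.431785:
  k1 = f(0.100000, -1.431785) = -0.232486
  k2 = f(0.150000, -1.443410) = -0.149827
  k3 = f(0.150000, -1.439277) = -0.153794
  k4 = f(0.200000, -1.447165) = -0.074722
  u ← -1.431785 + (0.1/6)·(k1 + 2k2 + 2k3 + k4) = -1.447026
u(0.2) ≈ -1.4470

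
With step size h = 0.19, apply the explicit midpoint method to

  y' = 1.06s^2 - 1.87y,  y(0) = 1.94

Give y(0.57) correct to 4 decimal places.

Midpoint: k1 = f(s_n, y_n); k2 = f(s_n + h/2, y_n + (h/2)·k1); y_{n+1} = y_n + h·k2.
s=0.000000, y=1.940000:
  k1 = f(0.000000, 1.940000) = -3.627800
  k2 = f(0.095000, 1.595359) = -2.973755
  y ← 1.940000 + 0.19·(-2.973755) = 1.374987
s=0.190000, y=1.374987:
  k1 = f(0.190000, 1.374987) = -2.532959
  k2 = f(0.285000, 1.134355) = -2.035146
  y ← 1.374987 + 0.19·(-2.035146) = 0.988309
s=0.380000, y=0.988309:
  k1 = f(0.380000, 0.988309) = -1.695073
  k2 = f(0.475000, 0.827277) = -1.307845
  y ← 0.988309 + 0.19·(-1.307845) = 0.739818
y(0.57) ≈ 0.7398

0.7398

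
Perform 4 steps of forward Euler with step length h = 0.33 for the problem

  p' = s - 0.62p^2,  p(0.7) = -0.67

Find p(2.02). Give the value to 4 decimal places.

0.7381

Euler: p_{n+1} = p_n + h·f(s_n, p_n).
s=0.700000, p=-0.670000: f=0.421682 → p ← -0.670000 + 0.33·0.421682 = -0.530845
s=1.030000, p=-0.530845: f=0.855286 → p ← -0.530845 + 0.33·0.855286 = -0.248600
s=1.360000, p=-0.248600: f=1.321683 → p ← -0.248600 + 0.33·1.321683 = 0.187555
s=1.690000, p=0.187555: f=1.668190 → p ← 0.187555 + 0.33·1.668190 = 0.738058
p(2.02) ≈ 0.7381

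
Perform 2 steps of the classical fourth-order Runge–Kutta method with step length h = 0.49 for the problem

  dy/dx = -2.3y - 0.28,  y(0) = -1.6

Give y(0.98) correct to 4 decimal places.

RK4: k1 = f(x_n, y_n); k2 = f(x_n + h/2, y_n + (h/2)·k1); k3 = f(x_n + h/2, y_n + (h/2)·k2); k4 = f(x_n + h, y_n + h·k3); y_{n+1} = y_n + (h/6)·(k1 + 2k2 + 2k3 + k4).
x=0.000000, y=-1.600000:
  k1 = f(0.000000, -1.600000) = 3.400000
  k2 = f(0.245000, -0.767000) = 1.484100
  k3 = f(0.245000, -1.236395) = 2.563710
  k4 = f(0.490000, -0.343782) = 0.510699
  y ← -1.600000 + (0.49/6)·(k1 + 2k2 + 2k3 + k4) = -0.619484
x=0.490000, y=-0.619484:
  k1 = f(0.490000, -0.619484) = 1.144813
  k2 = f(0.735000, -0.339005) = 0.499711
  k3 = f(0.735000, -0.497055) = 0.863226
  k4 = f(0.980000, -0.196503) = 0.171957
  y ← -0.619484 + (0.49/6)·(k1 + 2k2 + 2k3 + k4) = -0.289335
y(0.98) ≈ -0.2893

-0.2893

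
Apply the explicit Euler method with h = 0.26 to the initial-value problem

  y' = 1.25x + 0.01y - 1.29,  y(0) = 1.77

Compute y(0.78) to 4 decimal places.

1.0287

Euler: y_{n+1} = y_n + h·f(x_n, y_n).
x=0.000000, y=1.770000: f=-1.272300 → y ← 1.770000 + 0.26·(-1.272300) = 1.439202
x=0.260000, y=1.439202: f=-0.950608 → y ← 1.439202 + 0.26·(-0.950608) = 1.192044
x=0.520000, y=1.192044: f=-0.628080 → y ← 1.192044 + 0.26·(-0.628080) = 1.028743
y(0.78) ≈ 1.0287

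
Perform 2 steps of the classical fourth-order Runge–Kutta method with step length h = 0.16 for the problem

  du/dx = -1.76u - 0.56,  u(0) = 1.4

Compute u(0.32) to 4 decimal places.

RK4: k1 = f(x_n, u_n); k2 = f(x_n + h/2, u_n + (h/2)·k1); k3 = f(x_n + h/2, u_n + (h/2)·k2); k4 = f(x_n + h, u_n + h·k3); u_{n+1} = u_n + (h/6)·(k1 + 2k2 + 2k3 + k4).
x=0.000000, u=1.400000:
  k1 = f(0.000000, 1.400000) = -3.024000
  k2 = f(0.080000, 1.158080) = -2.598221
  k3 = f(0.080000, 1.192142) = -2.658171
  k4 = f(0.160000, 0.974693) = -2.275459
  u ← 1.400000 + (0.16/6)·(k1 + 2k2 + 2k3 + k4) = 0.978340
x=0.160000, u=0.978340:
  k1 = f(0.160000, 0.978340) = -2.281879
  k2 = f(0.240000, 0.795790) = -1.960590
  k3 = f(0.240000, 0.821493) = -2.005828
  k4 = f(0.320000, 0.657408) = -1.717038
  u ← 0.978340 + (0.16/6)·(k1 + 2k2 + 2k3 + k4) = 0.660160
u(0.32) ≈ 0.6602

0.6602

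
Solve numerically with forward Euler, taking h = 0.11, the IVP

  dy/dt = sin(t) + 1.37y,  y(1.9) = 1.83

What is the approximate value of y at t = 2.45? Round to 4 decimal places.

Euler: y_{n+1} = y_n + h·f(t_n, y_n).
t=1.900000, y=1.830000: f=3.453400 → y ← 1.830000 + 0.11·3.453400 = 2.209874
t=2.010000, y=2.209874: f=3.932618 → y ← 2.209874 + 0.11·3.932618 = 2.642462
t=2.120000, y=2.642462: f=4.473113 → y ← 2.642462 + 0.11·4.473113 = 3.134504
t=2.230000, y=3.134504: f=5.084751 → y ← 3.134504 + 0.11·5.084751 = 3.693827
t=2.340000, y=3.693827: f=5.779008 → y ← 3.693827 + 0.11·5.779008 = 4.329518
y(2.45) ≈ 4.3295

4.3295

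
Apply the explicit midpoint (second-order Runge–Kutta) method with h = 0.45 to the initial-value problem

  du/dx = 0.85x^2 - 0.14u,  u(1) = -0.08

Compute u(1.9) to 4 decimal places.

Midpoint: k1 = f(x_n, u_n); k2 = f(x_n + h/2, u_n + (h/2)·k1); u_{n+1} = u_n + h·k2.
x=1.000000, u=-0.080000:
  k1 = f(1.000000, -0.080000) = 0.861200
  k2 = f(1.225000, 0.113770) = 1.259603
  u ← -0.080000 + 0.45·1.259603 = 0.486822
x=1.450000, u=0.486822:
  k1 = f(1.450000, 0.486822) = 1.718970
  k2 = f(1.675000, 0.873590) = 2.262479
  u ← 0.486822 + 0.45·2.262479 = 1.504937
u(1.9) ≈ 1.5049

1.5049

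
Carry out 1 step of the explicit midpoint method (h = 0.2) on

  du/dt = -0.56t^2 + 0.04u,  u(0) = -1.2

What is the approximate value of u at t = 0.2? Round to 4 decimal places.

-1.2108

Midpoint: k1 = f(t_n, u_n); k2 = f(t_n + h/2, u_n + (h/2)·k1); u_{n+1} = u_n + h·k2.
t=0.000000, u=-1.200000:
  k1 = f(0.000000, -1.200000) = -0.048000
  k2 = f(0.100000, -1.204800) = -0.053792
  u ← -1.200000 + 0.2·(-0.053792) = -1.210758
u(0.2) ≈ -1.2108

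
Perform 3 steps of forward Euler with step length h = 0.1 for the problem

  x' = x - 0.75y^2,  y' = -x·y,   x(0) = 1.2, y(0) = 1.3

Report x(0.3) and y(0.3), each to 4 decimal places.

1.2597, 0.8851

Euler on (x,y): x_{n+1} = x_n + h·x', y_{n+1} = y_n + h·y'.
0.000000: (1.200000, 1.300000); f=(-0.067500, -1.560000) → (1.193250, 1.144000)
0.100000: (1.193250, 1.144000); f=(0.211698, -1.365078) → (1.214420, 1.007492)
0.200000: (1.214420, 1.007492); f=(0.453139, -1.223518) → (1.259734, 0.885140)
(x(0.3), y(0.3)) ≈ (1.2597, 0.8851)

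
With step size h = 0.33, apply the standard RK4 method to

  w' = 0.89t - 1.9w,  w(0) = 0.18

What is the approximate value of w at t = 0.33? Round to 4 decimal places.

RK4: k1 = f(t_n, w_n); k2 = f(t_n + h/2, w_n + (h/2)·k1); k3 = f(t_n + h/2, w_n + (h/2)·k2); k4 = f(t_n + h, w_n + h·k3); w_{n+1} = w_n + (h/6)·(k1 + 2k2 + 2k3 + k4).
t=0.000000, w=0.180000:
  k1 = f(0.000000, 0.180000) = -0.342000
  k2 = f(0.165000, 0.123570) = -0.087933
  k3 = f(0.165000, 0.165491) = -0.167583
  k4 = f(0.330000, 0.124698) = 0.056775
  w ← 0.180000 + (0.33/6)·(k1 + 2k2 + 2k3 + k4) = 0.136206
w(0.33) ≈ 0.1362

0.1362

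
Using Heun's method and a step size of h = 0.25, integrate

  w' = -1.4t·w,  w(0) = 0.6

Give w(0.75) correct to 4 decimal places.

0.4044

Heun: k1 = f(t_n, w_n); k2 = f(t_n + h, w_n + h·k1); w_{n+1} = w_n + (h/2)·(k1 + k2).
t=0.000000, w=0.600000:
  k1 = f(0.000000, 0.600000) = 0.000000
  k2 = f(0.250000, 0.600000) = -0.210000
  w ← 0.600000 + (0.25/2)·(0.000000 + (-0.210000)) = 0.573750
t=0.250000, w=0.573750:
  k1 = f(0.250000, 0.573750) = -0.200812
  k2 = f(0.500000, 0.523547) = -0.366483
  w ← 0.573750 + (0.25/2)·(-0.200812 + (-0.366483)) = 0.502838
t=0.500000, w=0.502838:
  k1 = f(0.500000, 0.502838) = -0.351987
  k2 = f(0.750000, 0.414841) = -0.435583
  w ← 0.502838 + (0.25/2)·(-0.351987 + (-0.435583)) = 0.404392
w(0.75) ≈ 0.4044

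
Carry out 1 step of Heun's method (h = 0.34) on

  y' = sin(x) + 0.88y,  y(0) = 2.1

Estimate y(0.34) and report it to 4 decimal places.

Heun: k1 = f(x_n, y_n); k2 = f(x_n + h, y_n + h·k1); y_{n+1} = y_n + (h/2)·(k1 + k2).
x=0.000000, y=2.100000:
  k1 = f(0.000000, 2.100000) = 1.848000
  k2 = f(0.340000, 2.728320) = 2.734409
  y ← 2.100000 + (0.34/2)·(1.848000 + 2.734409) = 2.879009
y(0.34) ≈ 2.8790

2.8790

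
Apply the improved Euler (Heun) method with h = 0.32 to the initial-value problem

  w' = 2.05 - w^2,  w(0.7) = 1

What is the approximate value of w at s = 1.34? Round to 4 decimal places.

Heun: k1 = f(s_n, w_n); k2 = f(s_n + h, w_n + h·k1); w_{n+1} = w_n + (h/2)·(k1 + k2).
s=0.700000, w=1.000000:
  k1 = f(0.700000, 1.000000) = 1.050000
  k2 = f(1.020000, 1.336000) = 0.265104
  w ← 1.000000 + (0.32/2)·(1.050000 + 0.265104) = 1.210417
s=1.020000, w=1.210417:
  k1 = f(1.020000, 1.210417) = 0.584892
  k2 = f(1.340000, 1.397582) = 0.096765
  w ← 1.210417 + (0.32/2)·(0.584892 + 0.096765) = 1.319482
w(1.34) ≈ 1.3195

1.3195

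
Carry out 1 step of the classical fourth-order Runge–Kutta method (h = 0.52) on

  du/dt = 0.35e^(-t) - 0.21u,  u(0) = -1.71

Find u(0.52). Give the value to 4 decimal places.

-1.3993

RK4: k1 = f(t_n, u_n); k2 = f(t_n + h/2, u_n + (h/2)·k1); k3 = f(t_n + h/2, u_n + (h/2)·k2); k4 = f(t_n + h, u_n + h·k3); u_{n+1} = u_n + (h/6)·(k1 + 2k2 + 2k3 + k4).
t=0.000000, u=-1.710000:
  k1 = f(0.000000, -1.710000) = 0.709100
  k2 = f(0.260000, -1.525634) = 0.590251
  k3 = f(0.260000, -1.556535) = 0.596740
  k4 = f(0.520000, -1.399695) = 0.502018
  u ← -1.710000 + (0.52/6)·(k1 + 2k2 + 2k3 + k4) = -1.399291
u(0.52) ≈ -1.3993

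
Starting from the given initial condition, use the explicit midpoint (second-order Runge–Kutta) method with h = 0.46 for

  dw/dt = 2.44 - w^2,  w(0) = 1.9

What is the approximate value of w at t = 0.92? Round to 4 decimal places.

1.7203

Midpoint: k1 = f(t_n, w_n); k2 = f(t_n + h/2, w_n + (h/2)·k1); w_{n+1} = w_n + h·k2.
t=0.000000, w=1.900000:
  k1 = f(0.000000, 1.900000) = -1.170000
  k2 = f(0.230000, 1.630900) = -0.219835
  w ← 1.900000 + 0.46·(-0.219835) = 1.798876
t=0.460000, w=1.798876:
  k1 = f(0.460000, 1.798876) = -0.795955
  k2 = f(0.690000, 1.615806) = -0.170830
  w ← 1.798876 + 0.46·(-0.170830) = 1.720294
w(0.92) ≈ 1.7203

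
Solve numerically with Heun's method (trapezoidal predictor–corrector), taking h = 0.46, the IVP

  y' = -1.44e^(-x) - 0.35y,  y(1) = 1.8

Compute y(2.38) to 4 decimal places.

0.8153

Heun: k1 = f(x_n, y_n); k2 = f(x_n + h, y_n + h·k1); y_{n+1} = y_n + (h/2)·(k1 + k2).
x=1.000000, y=1.800000:
  k1 = f(1.000000, 1.800000) = -1.159746
  k2 = f(1.460000, 1.266517) = -0.777701
  y ← 1.800000 + (0.46/2)·(-1.159746 + (-0.777701)) = 1.354387
x=1.460000, y=1.354387:
  k1 = f(1.460000, 1.354387) = -0.808456
  k2 = f(1.920000, 0.982497) = -0.554988
  y ← 1.354387 + (0.46/2)·(-0.808456 + (-0.554988)) = 1.040795
x=1.920000, y=1.040795:
  k1 = f(1.920000, 1.040795) = -0.575392
  k2 = f(2.380000, 0.776115) = -0.404913
  y ← 1.040795 + (0.46/2)·(-0.575392 + (-0.404913)) = 0.815325
y(2.38) ≈ 0.8153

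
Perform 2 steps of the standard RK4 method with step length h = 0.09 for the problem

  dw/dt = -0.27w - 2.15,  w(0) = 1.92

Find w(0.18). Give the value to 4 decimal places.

1.4512

RK4: k1 = f(t_n, w_n); k2 = f(t_n + h/2, w_n + (h/2)·k1); k3 = f(t_n + h/2, w_n + (h/2)·k2); k4 = f(t_n + h, w_n + h·k3); w_{n+1} = w_n + (h/6)·(k1 + 2k2 + 2k3 + k4).
t=0.000000, w=1.920000:
  k1 = f(0.000000, 1.920000) = -2.668400
  k2 = f(0.045000, 1.799922) = -2.635979
  k3 = f(0.045000, 1.801381) = -2.636373
  k4 = f(0.090000, 1.682726) = -2.604336
  w ← 1.920000 + (0.09/6)·(k1 + 2k2 + 2k3 + k4) = 1.682738
t=0.090000, w=1.682738:
  k1 = f(0.090000, 1.682738) = -2.604339
  k2 = f(0.135000, 1.565543) = -2.572697
  k3 = f(0.135000, 1.566967) = -2.573081
  k4 = f(0.180000, 1.451161) = -2.541813
  w ← 1.682738 + (0.09/6)·(k1 + 2k2 + 2k3 + k4) = 1.451173
w(0.18) ≈ 1.4512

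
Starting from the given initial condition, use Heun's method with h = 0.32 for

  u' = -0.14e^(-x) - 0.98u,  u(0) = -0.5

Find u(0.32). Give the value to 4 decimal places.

Heun: k1 = f(x_n, u_n); k2 = f(x_n + h, u_n + h·k1); u_{n+1} = u_n + (h/2)·(k1 + k2).
x=0.000000, u=-0.500000:
  k1 = f(0.000000, -0.500000) = 0.350000
  k2 = f(0.320000, -0.388000) = 0.278579
  u ← -0.500000 + (0.32/2)·(0.350000 + 0.278579) = -0.399427
u(0.32) ≈ -0.3994

-0.3994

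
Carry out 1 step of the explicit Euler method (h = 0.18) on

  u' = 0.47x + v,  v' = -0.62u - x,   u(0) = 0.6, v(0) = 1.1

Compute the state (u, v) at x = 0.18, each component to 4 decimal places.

Euler on (u,v): u_{n+1} = u_n + h·u', v_{n+1} = v_n + h·v'.
0.000000: (0.600000, 1.100000); f=(1.100000, -0.372000) → (0.798000, 1.033040)
(u(0.18), v(0.18)) ≈ (0.7980, 1.0330)

0.7980, 1.0330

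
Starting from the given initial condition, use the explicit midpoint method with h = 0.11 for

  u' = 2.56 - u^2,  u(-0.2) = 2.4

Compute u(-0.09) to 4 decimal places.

2.1375

Midpoint: k1 = f(x_n, u_n); k2 = f(x_n + h/2, u_n + (h/2)·k1); u_{n+1} = u_n + h·k2.
x=-0.200000, u=2.400000:
  k1 = f(-0.200000, 2.400000) = -3.200000
  k2 = f(-0.145000, 2.224000) = -2.386176
  u ← 2.400000 + 0.11·(-2.386176) = 2.137521
u(-0.09) ≈ 2.1375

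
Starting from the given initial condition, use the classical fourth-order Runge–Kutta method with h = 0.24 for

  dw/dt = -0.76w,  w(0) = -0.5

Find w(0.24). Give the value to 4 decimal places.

-0.4166

RK4: k1 = f(t_n, w_n); k2 = f(t_n + h/2, w_n + (h/2)·k1); k3 = f(t_n + h/2, w_n + (h/2)·k2); k4 = f(t_n + h, w_n + h·k3); w_{n+1} = w_n + (h/6)·(k1 + 2k2 + 2k3 + k4).
t=0.000000, w=-0.500000:
  k1 = f(0.000000, -0.500000) = 0.380000
  k2 = f(0.120000, -0.454400) = 0.345344
  k3 = f(0.120000, -0.458559) = 0.348505
  k4 = f(0.240000, -0.416359) = 0.316433
  w ← -0.500000 + (0.24/6)·(k1 + 2k2 + 2k3 + k4) = -0.416635
w(0.24) ≈ -0.4166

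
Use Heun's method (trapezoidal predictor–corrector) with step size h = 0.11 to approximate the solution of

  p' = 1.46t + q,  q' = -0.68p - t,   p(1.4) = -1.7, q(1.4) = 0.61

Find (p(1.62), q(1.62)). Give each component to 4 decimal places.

Heun on (p,q): k1 = f(t_n, state_n); k2 = f(t_n + h, state_n + h·k1); state_{n+1} = state_n + (h/2)·(k1 + k2).
1.400000: (-1.700000, 0.610000)
  k1 = (2.654000, -0.244000)
  predictor → (-1.408060, 0.583160)
  k2 = (2.787760, -0.552519)
  → (-1.400703, 0.566191)
1.510000: (-1.400703, 0.566191)
  k1 = (2.770791, -0.557522)
  predictor → (-1.095916, 0.504864)
  k2 = (2.870064, -0.874777)
  → (-1.090456, 0.487415)
(p(1.62), q(1.62)) ≈ (-1.0905, 0.4874)

-1.0905, 0.4874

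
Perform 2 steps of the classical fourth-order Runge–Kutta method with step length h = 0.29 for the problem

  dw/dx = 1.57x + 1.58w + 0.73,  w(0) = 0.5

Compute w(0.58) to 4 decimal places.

RK4: k1 = f(x_n, w_n); k2 = f(x_n + h/2, w_n + (h/2)·k1); k3 = f(x_n + h/2, w_n + (h/2)·k2); k4 = f(x_n + h, w_n + h·k3); w_{n+1} = w_n + (h/6)·(k1 + 2k2 + 2k3 + k4).
x=0.000000, w=0.500000:
  k1 = f(0.000000, 0.500000) = 1.520000
  k2 = f(0.145000, 0.720400) = 2.095882
  k3 = f(0.145000, 0.803903) = 2.227817
  k4 = f(0.290000, 1.146067) = 2.996086
  w ← 0.500000 + (0.29/6)·(k1 + 2k2 + 2k3 + k4) = 1.136235
x=0.290000, w=1.136235:
  k1 = f(0.290000, 1.136235) = 2.980551
  k2 = f(0.435000, 1.568415) = 3.891046
  k3 = f(0.435000, 1.700437) = 4.099640
  k4 = f(0.580000, 2.325131) = 5.314306
  w ← 1.136235 + (0.29/6)·(k1 + 2k2 + 2k3 + k4) = 2.309586
w(0.58) ≈ 2.3096

2.3096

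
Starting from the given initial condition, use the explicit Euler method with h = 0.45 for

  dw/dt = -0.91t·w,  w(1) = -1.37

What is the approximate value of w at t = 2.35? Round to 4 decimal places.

-0.0729

Euler: w_{n+1} = w_n + h·f(t_n, w_n).
t=1.000000, w=-1.370000: f=1.246700 → w ← -1.370000 + 0.45·1.246700 = -0.808985
t=1.450000, w=-0.808985: f=1.067456 → w ← -0.808985 + 0.45·1.067456 = -0.328630
t=1.900000, w=-0.328630: f=0.568201 → w ← -0.328630 + 0.45·0.568201 = -0.072939
w(2.35) ≈ -0.0729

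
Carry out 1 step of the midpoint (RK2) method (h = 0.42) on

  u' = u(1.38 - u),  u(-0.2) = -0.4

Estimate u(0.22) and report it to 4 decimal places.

-0.8453

Midpoint: k1 = f(x_n, u_n); k2 = f(x_n + h/2, u_n + (h/2)·k1); u_{n+1} = u_n + h·k2.
x=-0.200000, u=-0.400000:
  k1 = f(-0.200000, -0.400000) = -0.712000
  k2 = f(0.010000, -0.549520) = -1.060310
  u ← -0.400000 + 0.42·(-1.060310) = -0.845330
u(0.22) ≈ -0.8453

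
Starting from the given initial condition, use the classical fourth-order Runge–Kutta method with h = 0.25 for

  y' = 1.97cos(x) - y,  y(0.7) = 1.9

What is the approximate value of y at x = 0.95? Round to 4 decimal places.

RK4: k1 = f(x_n, y_n); k2 = f(x_n + h/2, y_n + (h/2)·k1); k3 = f(x_n + h/2, y_n + (h/2)·k2); k4 = f(x_n + h, y_n + h·k3); y_{n+1} = y_n + (h/6)·(k1 + 2k2 + 2k3 + k4).
x=0.700000, y=1.900000:
  k1 = f(0.700000, 1.900000) = -0.393261
  k2 = f(0.825000, 1.850842) = -0.514085
  k3 = f(0.825000, 1.835739) = -0.498982
  k4 = f(0.950000, 1.775254) = -0.629339
  y ← 1.900000 + (0.25/6)·(k1 + 2k2 + 2k3 + k4) = 1.772969
y(0.95) ≈ 1.7730

1.7730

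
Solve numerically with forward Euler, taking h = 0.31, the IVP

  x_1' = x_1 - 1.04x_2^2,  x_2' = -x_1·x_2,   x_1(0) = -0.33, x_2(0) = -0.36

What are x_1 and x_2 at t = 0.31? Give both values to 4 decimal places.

-0.4741, -0.3968

Euler on (x_1,x_2): x_1_{n+1} = x_1_n + h·x_1', x_2_{n+1} = x_2_n + h·x_2'.
0.000000: (-0.330000, -0.360000); f=(-0.464784, -0.118800) → (-0.474083, -0.396828)
(x_1(0.31), x_2(0.31)) ≈ (-0.4741, -0.3968)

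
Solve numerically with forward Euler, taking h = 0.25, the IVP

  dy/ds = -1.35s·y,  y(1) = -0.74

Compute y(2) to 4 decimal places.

Euler: y_{n+1} = y_n + h·f(s_n, y_n).
s=1.000000, y=-0.740000: f=0.999000 → y ← -0.740000 + 0.25·0.999000 = -0.490250
s=1.250000, y=-0.490250: f=0.827297 → y ← -0.490250 + 0.25·0.827297 = -0.283426
s=1.500000, y=-0.283426: f=0.573937 → y ← -0.283426 + 0.25·0.573937 = -0.139941
s=1.750000, y=-0.139941: f=0.330612 → y ← -0.139941 + 0.25·0.330612 = -0.057289
y(2) ≈ -0.0573

-0.0573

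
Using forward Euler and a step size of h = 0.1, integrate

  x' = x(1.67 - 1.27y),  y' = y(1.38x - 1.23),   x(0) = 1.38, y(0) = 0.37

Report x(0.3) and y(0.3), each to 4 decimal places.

1.9201, 0.4802

Euler on (x,y): x_{n+1} = x_n + h·x', y_{n+1} = y_n + h·y'.
0.000000: (1.380000, 0.370000); f=(1.656138, 0.249528) → (1.545614, 0.394953)
0.100000: (1.545614, 0.394953); f=(1.805911, 0.356621) → (1.726205, 0.430615)
0.200000: (1.726205, 0.430615); f=(1.938734, 0.496138) → (1.920078, 0.480229)
(x(0.3), y(0.3)) ≈ (1.9201, 0.4802)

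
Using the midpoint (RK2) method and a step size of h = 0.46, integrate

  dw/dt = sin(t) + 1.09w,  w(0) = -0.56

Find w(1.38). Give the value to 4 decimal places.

-1.0633

Midpoint: k1 = f(t_n, w_n); k2 = f(t_n + h/2, w_n + (h/2)·k1); w_{n+1} = w_n + h·k2.
t=0.000000, w=-0.560000:
  k1 = f(0.000000, -0.560000) = -0.610400
  k2 = f(0.230000, -0.700392) = -0.535450
  w ← -0.560000 + 0.46·(-0.535450) = -0.806307
t=0.460000, w=-0.806307:
  k1 = f(0.460000, -0.806307) = -0.434926
  k2 = f(0.690000, -0.906340) = -0.351373
  w ← -0.806307 + 0.46·(-0.351373) = -0.967939
t=0.920000, w=-0.967939:
  k1 = f(0.920000, -0.967939) = -0.259451
  k2 = f(1.150000, -1.027612) = -0.207334
  w ← -0.967939 + 0.46·(-0.207334) = -1.063312
w(1.38) ≈ -1.0633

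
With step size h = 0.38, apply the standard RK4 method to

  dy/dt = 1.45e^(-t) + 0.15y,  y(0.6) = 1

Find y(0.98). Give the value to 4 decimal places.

1.3180

RK4: k1 = f(t_n, y_n); k2 = f(t_n + h/2, y_n + (h/2)·k1); k3 = f(t_n + h/2, y_n + (h/2)·k2); k4 = f(t_n + h, y_n + h·k3); y_{n+1} = y_n + (h/6)·(k1 + 2k2 + 2k3 + k4).
t=0.600000, y=1.000000:
  k1 = f(0.600000, 1.000000) = 0.945777
  k2 = f(0.790000, 1.179698) = 0.835030
  k3 = f(0.790000, 1.158656) = 0.831873
  k4 = f(0.980000, 1.316112) = 0.741618
  y ← 1.000000 + (0.38/6)·(k1 + 2k2 + 2k3 + k4) = 1.318009
y(0.98) ≈ 1.3180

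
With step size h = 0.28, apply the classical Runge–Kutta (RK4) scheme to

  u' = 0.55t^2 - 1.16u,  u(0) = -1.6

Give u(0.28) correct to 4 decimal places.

RK4: k1 = f(t_n, u_n); k2 = f(t_n + h/2, u_n + (h/2)·k1); k3 = f(t_n + h/2, u_n + (h/2)·k2); k4 = f(t_n + h, u_n + h·k3); u_{n+1} = u_n + (h/6)·(k1 + 2k2 + 2k3 + k4).
t=0.000000, u=-1.600000:
  k1 = f(0.000000, -1.600000) = 1.856000
  k2 = f(0.140000, -1.340160) = 1.565366
  k3 = f(0.140000, -1.380849) = 1.612565
  k4 = f(0.280000, -1.148482) = 1.375359
  u ← -1.600000 + (0.28/6)·(k1 + 2k2 + 2k3 + k4) = -1.152596
u(0.28) ≈ -1.1526

-1.1526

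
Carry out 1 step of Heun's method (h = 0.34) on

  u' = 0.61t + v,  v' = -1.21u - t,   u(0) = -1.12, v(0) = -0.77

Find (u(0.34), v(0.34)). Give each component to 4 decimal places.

-1.2682, -0.3132

Heun on (u,v): k1 = f(t_n, state_n); k2 = f(t_n + h, state_n + h·k1); state_{n+1} = state_n + (h/2)·(k1 + k2).
0.000000: (-1.120000, -0.770000)
  k1 = (-0.770000, 1.355200)
  predictor → (-1.381800, -0.309232)
  k2 = (-0.101832, 1.331978)
  → (-1.268211, -0.313180)
(u(0.34), v(0.34)) ≈ (-1.2682, -0.3132)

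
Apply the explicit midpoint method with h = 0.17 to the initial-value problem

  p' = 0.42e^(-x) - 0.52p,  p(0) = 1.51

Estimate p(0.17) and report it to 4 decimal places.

1.4448

Midpoint: k1 = f(x_n, p_n); k2 = f(x_n + h/2, p_n + (h/2)·k1); p_{n+1} = p_n + h·k2.
x=0.000000, p=1.510000:
  k1 = f(0.000000, 1.510000) = -0.365200
  k2 = f(0.085000, 1.478958) = -0.383283
  p ← 1.510000 + 0.17·(-0.383283) = 1.444842
p(0.17) ≈ 1.4448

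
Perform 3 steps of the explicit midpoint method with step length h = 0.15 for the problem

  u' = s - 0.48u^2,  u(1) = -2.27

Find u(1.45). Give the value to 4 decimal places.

-3.2989

Midpoint: k1 = f(s_n, u_n); k2 = f(s_n + h/2, u_n + (h/2)·k1); u_{n+1} = u_n + h·k2.
s=1.000000, u=-2.270000:
  k1 = f(1.000000, -2.270000) = -1.473392
  k2 = f(1.075000, -2.380504) = -1.645065
  u ← -2.270000 + 0.15·(-1.645065) = -2.516760
s=1.150000, u=-2.516760:
  k1 = f(1.150000, -2.516760) = -1.890358
  k2 = f(1.225000, -2.658537) = -2.167552
  u ← -2.516760 + 0.15·(-2.167552) = -2.841892
s=1.300000, u=-2.841892:
  k1 = f(1.300000, -2.841892) = -2.576649
  k2 = f(1.375000, -3.035141) = -3.046799
  u ← -2.841892 + 0.15·(-3.046799) = -3.298912
u(1.45) ≈ -3.2989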